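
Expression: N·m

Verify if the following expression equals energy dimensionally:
Yes

The expression N·m has dimensions [L^2 M T^-2], which is exactly energy [L^2 M T^-2].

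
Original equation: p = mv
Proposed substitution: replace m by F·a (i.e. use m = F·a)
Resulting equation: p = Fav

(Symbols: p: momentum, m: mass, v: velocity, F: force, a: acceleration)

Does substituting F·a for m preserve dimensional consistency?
No

[m] = [M] and [F·a] = [L^2 M T^-4]. These differ, so the substitution replaces a quantity by one of different dimensions and the result p = Fav has LHS [L M T^-1] vs RHS [L^3 M T^-5] — inconsistent.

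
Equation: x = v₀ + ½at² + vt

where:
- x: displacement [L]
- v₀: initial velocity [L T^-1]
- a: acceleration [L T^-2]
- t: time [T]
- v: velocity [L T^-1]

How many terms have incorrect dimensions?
1

LHS x: [L]
- v₀: [L T^-1] ✗
- ½at²: [L] ✓
- vt: [L] ✓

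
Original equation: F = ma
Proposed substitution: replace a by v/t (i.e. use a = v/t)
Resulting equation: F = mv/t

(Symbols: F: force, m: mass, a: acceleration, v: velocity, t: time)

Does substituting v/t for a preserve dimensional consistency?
Yes

[a] = [L T^-2] and [v/t] = [L T^-2]. These match, so the substitution replaces a quantity by one of the same dimensions and the result F = mv/t has LHS [L M T^-2] vs RHS [L M T^-2] — still consistent.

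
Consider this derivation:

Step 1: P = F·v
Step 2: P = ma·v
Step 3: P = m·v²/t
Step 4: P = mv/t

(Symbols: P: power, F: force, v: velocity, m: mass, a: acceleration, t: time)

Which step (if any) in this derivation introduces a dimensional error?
Step 4

Step 1: P = F·v → LHS [L^2 M T^-3], RHS [L^2 M T^-3] ✓
Step 2: P = ma·v → LHS [L^2 M T^-3], RHS [L^2 M T^-3] ✓
Step 3: P = m·v²/t → LHS [L^2 M T^-3], RHS [L^2 M T^-3] ✓
Step 4: P = mv/t → LHS [L^2 M T^-3], RHS [L M T^-2] ✗

The first dimensional inconsistency appears in step 4: P = mv/t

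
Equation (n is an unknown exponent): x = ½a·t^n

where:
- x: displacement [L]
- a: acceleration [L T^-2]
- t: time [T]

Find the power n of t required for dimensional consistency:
n = 2

x has dimensions [L]; t has dimensions [T].
The rest of the RHS has dimensions [L T^-2], so t^n must supply [T^2].
With n = 2: ½a·t^2 has dimensions [L], matching the LHS ✓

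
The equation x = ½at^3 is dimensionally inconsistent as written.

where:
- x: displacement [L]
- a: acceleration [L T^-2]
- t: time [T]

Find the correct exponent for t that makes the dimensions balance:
The exponent of t should be 2: x = ½at^2

The LHS x has dimensions [L]; t has dimensions [T].
As written, the RHS ½at^3 (exponent 3 on t) has dimensions [L T], which does not match.
With exponent 2, the RHS ½at^2 has dimensions [L], matching the LHS.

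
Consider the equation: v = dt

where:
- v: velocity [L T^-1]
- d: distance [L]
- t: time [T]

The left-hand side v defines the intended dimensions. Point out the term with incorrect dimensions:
The right-hand side term dt

v has dimensions [L T^-1], but dt has dimensions [L T], so the term dt is dimensionally wrong for v.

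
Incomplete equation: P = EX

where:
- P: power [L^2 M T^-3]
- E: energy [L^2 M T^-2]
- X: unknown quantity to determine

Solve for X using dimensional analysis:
X = f (inverse time / frequency (1/t)), dimensions [T^-1]

P has dimensions [L^2 M T^-3]; the rest of the RHS (E) has dimensions [L^2 M T^-2].
So X must have dimensions [T^-1] — X = f (inverse time / frequency (1/t)).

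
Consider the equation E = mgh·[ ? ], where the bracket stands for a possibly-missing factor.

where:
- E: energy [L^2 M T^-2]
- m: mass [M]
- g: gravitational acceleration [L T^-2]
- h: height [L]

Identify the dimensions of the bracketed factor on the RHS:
Nothing is missing — the bracketed factor must be dimensionless.

E has dimensions [L^2 M T^-2] and mgh already has dimensions [L^2 M T^-2], so E = mgh is dimensionally complete.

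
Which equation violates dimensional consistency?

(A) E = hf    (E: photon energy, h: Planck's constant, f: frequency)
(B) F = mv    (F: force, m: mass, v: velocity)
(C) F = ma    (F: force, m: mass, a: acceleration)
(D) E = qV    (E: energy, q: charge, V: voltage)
(B) F = mv

The equation (B) F = mv is dimensionally incorrect.

LHS (F): [L M T^-2]
RHS (mv): [L M T^-1] ✗

The dimensions do not match. The other three equations balance.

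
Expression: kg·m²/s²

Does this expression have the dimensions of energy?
Yes

The expression kg·m²/s² has dimensions [L^2 M T^-2], which is exactly energy [L^2 M T^-2].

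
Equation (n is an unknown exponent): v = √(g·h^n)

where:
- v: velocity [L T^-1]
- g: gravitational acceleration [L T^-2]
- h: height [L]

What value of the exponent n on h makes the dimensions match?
n = 1

v has dimensions [L T^-1]; h has dimensions [L].
With n = 1: √(g·h^1) has dimensions [L T^-1], matching the LHS ✓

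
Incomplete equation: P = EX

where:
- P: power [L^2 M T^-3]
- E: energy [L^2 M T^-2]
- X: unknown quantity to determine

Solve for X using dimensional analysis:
X = f (inverse time / frequency (1/t)), dimensions [T^-1]

P has dimensions [L^2 M T^-3]; the rest of the RHS (E) has dimensions [L^2 M T^-2].
So X must have dimensions [T^-1] — X = f (inverse time / frequency (1/t)).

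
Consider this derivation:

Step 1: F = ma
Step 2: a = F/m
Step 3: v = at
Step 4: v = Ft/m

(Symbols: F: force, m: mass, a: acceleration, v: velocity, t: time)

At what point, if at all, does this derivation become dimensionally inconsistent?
No step introduces an error — all steps are dimensionally consistent.

Step 1: F = ma → LHS [L M T^-2], RHS [L M T^-2] ✓
Step 2: a = F/m → LHS [L T^-2], RHS [L T^-2] ✓
Step 3: v = at → LHS [L T^-1], RHS [L T^-1] ✓
Step 4: v = Ft/m → LHS [L T^-1], RHS [L T^-1] ✓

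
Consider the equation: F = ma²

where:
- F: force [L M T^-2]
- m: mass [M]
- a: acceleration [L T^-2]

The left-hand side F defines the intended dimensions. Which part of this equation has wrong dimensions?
The right-hand side term ma²

F has dimensions [L M T^-2], but ma² has dimensions [L^2 M T^-4], so the term ma² is dimensionally wrong for F.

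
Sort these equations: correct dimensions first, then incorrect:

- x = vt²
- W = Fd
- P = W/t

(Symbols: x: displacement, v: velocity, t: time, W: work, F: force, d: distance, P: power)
Dimensionally correct: W = Fd, P = W/t
Dimensionally incorrect: x = vt²
Ordered (correct first, then incorrect): W = Fd, P = W/t, x = vt²

- x = vt²: LHS [L], RHS [L T] → incorrect ✗
- W = Fd: LHS [L^2 M T^-2], RHS [L^2 M T^-2] → correct ✓
- P = W/t: LHS [L^2 M T^-3], RHS [L^2 M T^-3] → correct ✓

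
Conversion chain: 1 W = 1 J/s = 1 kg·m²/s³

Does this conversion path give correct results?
The chain is correct (no errors).

Correct: Watt is Joule per second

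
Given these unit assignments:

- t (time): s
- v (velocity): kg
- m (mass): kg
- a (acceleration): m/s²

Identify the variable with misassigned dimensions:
v

The variable v (velocity) should have units m/s, not kg.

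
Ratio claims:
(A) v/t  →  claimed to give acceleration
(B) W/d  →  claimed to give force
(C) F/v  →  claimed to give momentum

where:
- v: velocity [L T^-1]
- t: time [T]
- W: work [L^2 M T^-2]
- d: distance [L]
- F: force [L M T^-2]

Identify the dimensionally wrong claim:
(C) F/v does not give momentum

(A) v/t: [L T^-2] = acceleration [L T^-2] ✓
(B) W/d: [L M T^-2] = force [L M T^-2] ✓
(C) F/v: [M T^-1] ≠ momentum [L M T^-1] ✗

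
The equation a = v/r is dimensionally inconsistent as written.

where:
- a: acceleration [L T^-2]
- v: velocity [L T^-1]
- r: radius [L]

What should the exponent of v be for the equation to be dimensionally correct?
The exponent of v should be 2: a = v^2/r

The LHS a has dimensions [L T^-2]; v has dimensions [L T^-1].
As written, the RHS v/r (exponent 1 on v) has dimensions [T^-1], which does not match.
With exponent 2, the RHS v^2/r has dimensions [L T^-2], matching the LHS.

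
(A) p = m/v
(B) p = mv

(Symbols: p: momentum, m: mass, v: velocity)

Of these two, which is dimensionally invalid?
(A)

(A) p = m/v: LHS [L M T^-1], RHS [L^-1 M T] ✗
(B) p = mv: LHS [L M T^-1], RHS [L M T^-1] ✓

Expression (A) p = m/v is dimensionally incorrect.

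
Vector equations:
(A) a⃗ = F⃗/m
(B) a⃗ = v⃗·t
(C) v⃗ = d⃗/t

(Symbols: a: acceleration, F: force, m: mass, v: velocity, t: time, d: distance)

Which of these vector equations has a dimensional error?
(B) a⃗ = v⃗·t

(A) a⃗ = F⃗/m: LHS [L T^-2], RHS [L T^-2] ✓ — force (vector) divided by mass (scalar)
(B) a⃗ = v⃗·t: LHS [L T^-2], RHS [L] ✗ — acceleration is velocity per time; should be v⃗/t
(C) v⃗ = d⃗/t: LHS [L T^-1], RHS [L T^-1] ✓ — displacement (vector) divided by time (scalar)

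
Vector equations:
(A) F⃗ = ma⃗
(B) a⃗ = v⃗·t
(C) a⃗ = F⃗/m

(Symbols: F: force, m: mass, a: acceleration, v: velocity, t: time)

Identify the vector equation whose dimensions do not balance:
(B) a⃗ = v⃗·t

(A) F⃗ = ma⃗: LHS [L M T^-2], RHS [L M T^-2] ✓ — Force and acceleration are vectors, mass is a scalar
(B) a⃗ = v⃗·t: LHS [L T^-2], RHS [L] ✗ — acceleration is velocity per time; should be v⃗/t
(C) a⃗ = F⃗/m: LHS [L T^-2], RHS [L T^-2] ✓ — force (vector) divided by mass (scalar)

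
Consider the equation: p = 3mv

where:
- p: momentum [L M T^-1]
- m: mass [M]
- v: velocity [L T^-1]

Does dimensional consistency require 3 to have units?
No

p has dimensions [L M T^-1] and mv already has dimensions [L M T^-1], so the equation balances without 3 contributing any dimensions. 3 is a pure (dimensionless) number; changing or removing it would not affect dimensional consistency.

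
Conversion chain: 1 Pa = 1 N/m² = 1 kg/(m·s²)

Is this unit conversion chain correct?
The chain is correct (no errors).

Correct: Pascal is Newton per square meter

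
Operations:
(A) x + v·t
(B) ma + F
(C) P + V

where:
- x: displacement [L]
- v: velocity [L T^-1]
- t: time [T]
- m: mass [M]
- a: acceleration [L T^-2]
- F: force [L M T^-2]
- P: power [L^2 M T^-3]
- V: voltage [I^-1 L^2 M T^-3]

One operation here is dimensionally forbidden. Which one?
(C) P + V

(A) x + v·t: x [L] and v·t [L] — same dimensions ✓
(B) ma + F: ma [L M T^-2] and F [L M T^-2] — same dimensions ✓
(C) P + V: P [L^2 M T^-3] and V [I^-1 L^2 M T^-3] — different dimensions cannot be added/subtracted ✗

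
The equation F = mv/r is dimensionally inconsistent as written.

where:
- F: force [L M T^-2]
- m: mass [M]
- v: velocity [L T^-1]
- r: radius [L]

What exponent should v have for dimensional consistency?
The exponent of v should be 2: F = mv^2/r

The LHS F has dimensions [L M T^-2]; v has dimensions [L T^-1].
As written, the RHS mv/r (exponent 1 on v) has dimensions [M T^-1], which does not match.
With exponent 2, the RHS mv^2/r has dimensions [L M T^-2], matching the LHS.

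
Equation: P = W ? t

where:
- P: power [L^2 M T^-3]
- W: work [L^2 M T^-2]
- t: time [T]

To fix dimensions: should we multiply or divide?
division (÷): P = W ÷ t

P [L^2 M T^-3]; W [L^2 M T^-2]; t [T].
W × t → [L^2 M T^-1] ✗
W ÷ t → [L^2 M T^-3] ✓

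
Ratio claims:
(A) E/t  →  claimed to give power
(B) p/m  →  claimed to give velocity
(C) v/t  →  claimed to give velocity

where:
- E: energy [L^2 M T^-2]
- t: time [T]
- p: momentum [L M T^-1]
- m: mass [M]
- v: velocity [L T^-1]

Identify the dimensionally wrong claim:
(C) v/t does not give velocity

(A) E/t: [L^2 M T^-3] = power [L^2 M T^-3] ✓
(B) p/m: [L T^-1] = velocity [L T^-1] ✓
(C) v/t: [L T^-2] ≠ velocity [L T^-1] ✗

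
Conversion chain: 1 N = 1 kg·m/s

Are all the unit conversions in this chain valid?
The chain is incorrect (it contains an error).

Incorrect: Newton is kg·m/s², not kg·m/s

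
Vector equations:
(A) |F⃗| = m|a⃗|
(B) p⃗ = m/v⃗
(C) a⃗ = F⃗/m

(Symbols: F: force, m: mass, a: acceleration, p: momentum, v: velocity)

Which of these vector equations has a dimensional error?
(B) p⃗ = m/v⃗

(A) |F⃗| = m|a⃗|: LHS [L M T^-2], RHS [L M T^-2] ✓ — magnitudes of vectors are scalars
(B) p⃗ = m/v⃗: LHS [L M T^-1], RHS [L^-1 M T] ✗ — momentum is mass times velocity; should be mv⃗ (and division by a vector is undefined)
(C) a⃗ = F⃗/m: LHS [L T^-2], RHS [L T^-2] ✓ — force (vector) divided by mass (scalar)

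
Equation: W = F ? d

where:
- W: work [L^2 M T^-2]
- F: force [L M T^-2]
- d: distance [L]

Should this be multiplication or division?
multiplication (×): W = F × d

W [L^2 M T^-2]; F [L M T^-2]; d [L].
F × d → [L^2 M T^-2] ✓
F ÷ d → [M T^-2] ✗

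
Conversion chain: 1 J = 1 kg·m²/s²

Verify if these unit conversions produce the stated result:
The chain is correct (no errors).

Correct: Joule is defined as kg·m²/s²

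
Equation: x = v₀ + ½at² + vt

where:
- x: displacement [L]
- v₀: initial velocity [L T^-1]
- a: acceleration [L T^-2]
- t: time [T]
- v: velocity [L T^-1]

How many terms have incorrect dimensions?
1

LHS x: [L]
- v₀: [L T^-1] ✗
- ½at²: [L] ✓
- vt: [L] ✓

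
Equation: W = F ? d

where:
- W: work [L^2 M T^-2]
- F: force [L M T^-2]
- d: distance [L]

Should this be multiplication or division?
multiplication (×): W = F × d

W [L^2 M T^-2]; F [L M T^-2]; d [L].
F × d → [L^2 M T^-2] ✓
F ÷ d → [M T^-2] ✗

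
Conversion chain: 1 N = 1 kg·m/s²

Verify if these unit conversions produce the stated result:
The chain is correct (no errors).

Correct: Newton is defined as kg·m/s²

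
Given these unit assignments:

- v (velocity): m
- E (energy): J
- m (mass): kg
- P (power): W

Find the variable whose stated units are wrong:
v

The variable v (velocity) should have units m/s, not m.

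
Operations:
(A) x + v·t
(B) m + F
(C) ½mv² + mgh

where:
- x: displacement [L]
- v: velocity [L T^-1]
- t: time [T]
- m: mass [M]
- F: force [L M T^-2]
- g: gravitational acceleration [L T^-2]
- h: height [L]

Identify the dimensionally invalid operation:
(B) m + F

(A) x + v·t: x [L] and v·t [L] — same dimensions ✓
(B) m + F: m [M] and F [L M T^-2] — different dimensions cannot be added/subtracted ✗
(C) ½mv² + mgh: ½mv² [L^2 M T^-2] and mgh [L^2 M T^-2] — same dimensions ✓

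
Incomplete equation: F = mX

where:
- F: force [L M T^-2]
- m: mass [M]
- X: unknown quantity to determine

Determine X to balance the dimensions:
X = a (acceleration), dimensions [L T^-2]

F has dimensions [L M T^-2]; the rest of the RHS (m) has dimensions [M].
So X must have dimensions [L T^-2] — X = a (acceleration).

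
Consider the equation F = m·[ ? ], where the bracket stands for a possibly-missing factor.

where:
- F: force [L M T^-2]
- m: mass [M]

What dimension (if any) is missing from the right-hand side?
[L T^-2] — acceleration (e.g. a)

F has dimensions [L M T^-2]; m has dimensions [M].
The bracketed factor must supply [L M T^-2] / [M] = [L T^-2].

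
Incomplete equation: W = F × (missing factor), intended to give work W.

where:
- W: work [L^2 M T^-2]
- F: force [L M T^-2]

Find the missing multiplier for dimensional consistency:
d (distance), dimensions [L]

W has dimensions [L^2 M T^-2] and F has dimensions [L M T^-2].
The missing factor must have dimensions [L^2 M T^-2] / [L M T^-2] = [L], i.e. distance (d).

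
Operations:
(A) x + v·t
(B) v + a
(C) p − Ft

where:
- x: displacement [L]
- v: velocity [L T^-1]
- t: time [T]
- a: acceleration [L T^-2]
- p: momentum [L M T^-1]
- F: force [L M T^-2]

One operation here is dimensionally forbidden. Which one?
(B) v + a

(A) x + v·t: x [L] and v·t [L] — same dimensions ✓
(B) v + a: v [L T^-1] and a [L T^-2] — different dimensions cannot be added/subtracted ✗
(C) p − Ft: p [L M T^-1] and Ft [L M T^-1] — same dimensions ✓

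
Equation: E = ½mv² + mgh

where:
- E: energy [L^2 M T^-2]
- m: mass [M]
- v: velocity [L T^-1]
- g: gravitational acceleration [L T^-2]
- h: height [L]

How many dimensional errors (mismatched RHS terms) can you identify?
0

LHS E: [L^2 M T^-2]
- ½mv²: [L^2 M T^-2] ✓
- mgh: [L^2 M T^-2] ✓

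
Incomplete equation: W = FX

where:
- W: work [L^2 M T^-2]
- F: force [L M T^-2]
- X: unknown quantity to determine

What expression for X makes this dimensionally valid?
X = d (distance), dimensions [L]

W has dimensions [L^2 M T^-2]; the rest of the RHS (F) has dimensions [L M T^-2].
So X must have dimensions [L] — X = d (distance).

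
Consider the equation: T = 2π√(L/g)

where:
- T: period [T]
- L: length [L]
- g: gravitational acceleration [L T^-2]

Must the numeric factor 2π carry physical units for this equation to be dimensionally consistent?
No

T has dimensions [T] and √(L/g) already has dimensions [T], so the equation balances without 2π contributing any dimensions. 2π is a pure (dimensionless) number; changing or removing it would not affect dimensional consistency.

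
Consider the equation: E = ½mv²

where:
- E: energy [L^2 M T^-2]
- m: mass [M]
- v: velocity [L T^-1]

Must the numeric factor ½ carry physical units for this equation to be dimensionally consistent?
No

E has dimensions [L^2 M T^-2] and mv² already has dimensions [L^2 M T^-2], so the equation balances without ½ contributing any dimensions. ½ is a pure (dimensionless) number; changing or removing it would not affect dimensional consistency.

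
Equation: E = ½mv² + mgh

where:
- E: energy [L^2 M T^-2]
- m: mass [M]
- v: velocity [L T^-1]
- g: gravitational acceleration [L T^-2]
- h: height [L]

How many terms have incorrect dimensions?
0

LHS E: [L^2 M T^-2]
- ½mv²: [L^2 M T^-2] ✓
- mgh: [L^2 M T^-2] ✓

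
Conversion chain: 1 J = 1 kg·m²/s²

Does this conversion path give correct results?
The chain is correct (no errors).

Correct: Joule is defined as kg·m²/s²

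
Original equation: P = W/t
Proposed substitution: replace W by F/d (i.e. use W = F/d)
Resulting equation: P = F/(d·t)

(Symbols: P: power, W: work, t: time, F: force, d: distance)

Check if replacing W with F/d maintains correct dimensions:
No

[W] = [L^2 M T^-2] and [F/d] = [M T^-2]. These differ, so the substitution replaces a quantity by one of different dimensions and the result P = F/(d·t) has LHS [L^2 M T^-3] vs RHS [M T^-3] — inconsistent.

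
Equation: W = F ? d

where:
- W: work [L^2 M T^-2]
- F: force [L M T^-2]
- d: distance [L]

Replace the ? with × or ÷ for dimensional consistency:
multiplication (×): W = F × d

W [L^2 M T^-2]; F [L M T^-2]; d [L].
F × d → [L^2 M T^-2] ✓
F ÷ d → [M T^-2] ✗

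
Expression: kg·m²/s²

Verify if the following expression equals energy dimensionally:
Yes

The expression kg·m²/s² has dimensions [L^2 M T^-2], which is exactly energy [L^2 M T^-2].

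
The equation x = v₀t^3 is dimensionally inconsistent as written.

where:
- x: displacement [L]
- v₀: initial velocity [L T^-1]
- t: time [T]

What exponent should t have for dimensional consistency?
The exponent of t should be 1: x = v₀t

The LHS x has dimensions [L]; t has dimensions [T].
As written, the RHS v₀t^3 (exponent 3 on t) has dimensions [L T^2], which does not match.
With exponent 1, the RHS v₀t has dimensions [L], matching the LHS.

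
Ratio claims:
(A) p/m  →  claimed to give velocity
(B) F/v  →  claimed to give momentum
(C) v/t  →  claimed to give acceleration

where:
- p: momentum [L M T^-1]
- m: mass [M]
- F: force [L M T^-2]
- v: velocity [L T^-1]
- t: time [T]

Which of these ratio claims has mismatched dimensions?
(B) F/v does not give momentum

(A) p/m: [L T^-1] = velocity [L T^-1] ✓
(B) F/v: [M T^-1] ≠ momentum [L M T^-1] ✗
(C) v/t: [L T^-2] = acceleration [L T^-2] ✓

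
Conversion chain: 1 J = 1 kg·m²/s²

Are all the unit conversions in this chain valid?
The chain is correct (no errors).

Correct: Joule is defined as kg·m²/s²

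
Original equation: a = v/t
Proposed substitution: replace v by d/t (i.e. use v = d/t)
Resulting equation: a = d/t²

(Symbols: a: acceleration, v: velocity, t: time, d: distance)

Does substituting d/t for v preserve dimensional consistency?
Yes

[v] = [L T^-1] and [d/t] = [L T^-1]. These match, so the substitution replaces a quantity by one of the same dimensions and the result a = d/t² has LHS [L T^-2] vs RHS [L T^-2] — still consistent.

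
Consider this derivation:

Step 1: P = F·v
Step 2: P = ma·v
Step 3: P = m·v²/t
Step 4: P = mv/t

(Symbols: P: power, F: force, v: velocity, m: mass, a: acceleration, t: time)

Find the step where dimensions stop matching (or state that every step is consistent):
Step 4

Step 1: P = F·v → LHS [L^2 M T^-3], RHS [L^2 M T^-3] ✓
Step 2: P = ma·v → LHS [L^2 M T^-3], RHS [L^2 M T^-3] ✓
Step 3: P = m·v²/t → LHS [L^2 M T^-3], RHS [L^2 M T^-3] ✓
Step 4: P = mv/t → LHS [L^2 M T^-3], RHS [L M T^-2] ✗

The first dimensional inconsistency appears in step 4: P = mv/t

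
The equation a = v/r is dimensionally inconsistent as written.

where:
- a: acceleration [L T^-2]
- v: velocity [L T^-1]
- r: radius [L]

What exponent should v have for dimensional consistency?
The exponent of v should be 2: a = v^2/r

The LHS a has dimensions [L T^-2]; v has dimensions [L T^-1].
As written, the RHS v/r (exponent 1 on v) has dimensions [T^-1], which does not match.
With exponent 2, the RHS v^2/r has dimensions [L T^-2], matching the LHS.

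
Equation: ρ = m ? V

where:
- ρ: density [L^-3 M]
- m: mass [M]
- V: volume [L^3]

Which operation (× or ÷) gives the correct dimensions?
division (÷): ρ = m ÷ V

ρ [L^-3 M]; m [M]; V [L^3].
m × V → [L^3 M] ✗
m ÷ V → [L^-3 M] ✓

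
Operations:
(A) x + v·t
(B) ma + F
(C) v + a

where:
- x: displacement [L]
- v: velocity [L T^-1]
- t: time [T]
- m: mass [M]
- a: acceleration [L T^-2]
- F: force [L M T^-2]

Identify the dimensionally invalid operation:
(C) v + a

(A) x + v·t: x [L] and v·t [L] — same dimensions ✓
(B) ma + F: ma [L M T^-2] and F [L M T^-2] — same dimensions ✓
(C) v + a: v [L T^-1] and a [L T^-2] — different dimensions cannot be added/subtracted ✗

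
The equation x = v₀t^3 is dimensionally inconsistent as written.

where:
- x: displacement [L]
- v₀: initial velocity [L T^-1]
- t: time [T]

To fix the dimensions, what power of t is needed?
The exponent of t should be 1: x = v₀t

The LHS x has dimensions [L]; t has dimensions [T].
As written, the RHS v₀t^3 (exponent 3 on t) has dimensions [L T^2], which does not match.
With exponent 1, the RHS v₀t has dimensions [L], matching the LHS.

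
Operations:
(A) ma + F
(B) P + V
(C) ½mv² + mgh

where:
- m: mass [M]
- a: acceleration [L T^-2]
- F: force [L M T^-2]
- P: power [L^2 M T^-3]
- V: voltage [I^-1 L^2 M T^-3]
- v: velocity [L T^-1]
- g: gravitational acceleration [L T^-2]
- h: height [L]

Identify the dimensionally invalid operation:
(B) P + V

(A) ma + F: ma [L M T^-2] and F [L M T^-2] — same dimensions ✓
(B) P + V: P [L^2 M T^-3] and V [I^-1 L^2 M T^-3] — different dimensions cannot be added/subtracted ✗
(C) ½mv² + mgh: ½mv² [L^2 M T^-2] and mgh [L^2 M T^-2] — same dimensions ✓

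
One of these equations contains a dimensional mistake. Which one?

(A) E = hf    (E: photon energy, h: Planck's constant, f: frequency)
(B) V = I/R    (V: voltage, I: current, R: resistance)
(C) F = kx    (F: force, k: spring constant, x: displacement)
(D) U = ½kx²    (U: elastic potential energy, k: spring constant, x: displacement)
(B) V = I/R

The equation (B) V = I/R is dimensionally incorrect.

LHS (V): [I^-1 L^2 M T^-3]
RHS (I/R): [I^3 L^-2 M^-1 T^3] ✗

The dimensions do not match. The other three equations balance.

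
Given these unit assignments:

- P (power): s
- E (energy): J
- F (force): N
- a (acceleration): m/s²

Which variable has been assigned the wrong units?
P

The variable P (power) should have units W, not s.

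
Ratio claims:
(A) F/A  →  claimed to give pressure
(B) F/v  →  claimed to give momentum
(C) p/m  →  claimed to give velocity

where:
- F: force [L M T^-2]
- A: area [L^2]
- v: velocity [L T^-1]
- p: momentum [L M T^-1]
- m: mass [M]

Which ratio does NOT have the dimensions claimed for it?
(B) F/v does not give momentum

(A) F/A: [L^-1 M T^-2] = pressure [L^-1 M T^-2] ✓
(B) F/v: [M T^-1] ≠ momentum [L M T^-1] ✗
(C) p/m: [L T^-1] = velocity [L T^-1] ✓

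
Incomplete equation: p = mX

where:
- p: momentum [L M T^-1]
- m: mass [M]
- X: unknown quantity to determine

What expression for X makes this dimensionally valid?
X = v (velocity), dimensions [L T^-1]

p has dimensions [L M T^-1]; the rest of the RHS (m) has dimensions [M].
So X must have dimensions [L T^-1] — X = v (velocity).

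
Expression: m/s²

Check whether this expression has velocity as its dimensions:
No

The expression m/s² has dimensions [L T^-2], but velocity has dimensions [L T^-1].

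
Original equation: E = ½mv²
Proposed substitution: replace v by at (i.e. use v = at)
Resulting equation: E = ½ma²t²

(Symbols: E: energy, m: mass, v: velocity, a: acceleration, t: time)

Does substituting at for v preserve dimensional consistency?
Yes

[v] = [L T^-1] and [at] = [L T^-1]. These match, so the substitution replaces a quantity by one of the same dimensions and the result E = ½ma²t² has LHS [L^2 M T^-2] vs RHS [L^2 M T^-2] — still consistent.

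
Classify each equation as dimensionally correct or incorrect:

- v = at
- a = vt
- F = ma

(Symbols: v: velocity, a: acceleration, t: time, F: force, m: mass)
Dimensionally correct: v = at, F = ma
Dimensionally incorrect: a = vt
Ordered (correct first, then incorrect): v = at, F = ma, a = vt

- v = at: LHS [L T^-1], RHS [L T^-1] → correct ✓
- a = vt: LHS [L T^-2], RHS [L] → incorrect ✗
- F = ma: LHS [L M T^-2], RHS [L M T^-2] → correct ✓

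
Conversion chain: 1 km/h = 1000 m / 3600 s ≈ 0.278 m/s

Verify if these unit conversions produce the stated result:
The chain is correct (no errors).

Correct: 1 km = 1000 m, 1 h = 3600 s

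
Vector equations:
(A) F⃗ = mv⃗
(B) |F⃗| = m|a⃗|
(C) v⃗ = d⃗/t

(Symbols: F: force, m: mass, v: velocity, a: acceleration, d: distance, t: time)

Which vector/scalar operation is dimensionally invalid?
(A) F⃗ = mv⃗

(A) F⃗ = mv⃗: LHS [L M T^-2], RHS [L M T^-1] ✗ — mass times velocity is momentum, not force; should be ma⃗
(B) |F⃗| = m|a⃗|: LHS [L M T^-2], RHS [L M T^-2] ✓ — magnitudes of vectors are scalars
(C) v⃗ = d⃗/t: LHS [L T^-1], RHS [L T^-1] ✓ — displacement (vector) divided by time (scalar)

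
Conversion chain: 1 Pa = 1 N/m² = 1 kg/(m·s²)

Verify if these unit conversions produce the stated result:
The chain is correct (no errors).

Correct: Pascal is Newton per square meter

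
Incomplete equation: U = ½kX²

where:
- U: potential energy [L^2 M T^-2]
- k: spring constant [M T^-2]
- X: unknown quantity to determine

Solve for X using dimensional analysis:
X = x (displacement), dimensions [L]

U has dimensions [L^2 M T^-2]; the rest of the RHS (½k) has dimensions [M T^-2].
So X² must have dimensions [L^2], i.e. X has dimensions [L] — X = x (displacement).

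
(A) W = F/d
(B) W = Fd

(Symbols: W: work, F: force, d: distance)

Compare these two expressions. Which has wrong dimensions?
(A)

(A) W = F/d: LHS [L^2 M T^-2], RHS [M T^-2] ✗
(B) W = Fd: LHS [L^2 M T^-2], RHS [L^2 M T^-2] ✓

Expression (A) W = F/d is dimensionally incorrect.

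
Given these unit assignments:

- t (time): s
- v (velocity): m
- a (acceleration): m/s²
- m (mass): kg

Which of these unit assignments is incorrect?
v

The variable v (velocity) should have units m/s, not m.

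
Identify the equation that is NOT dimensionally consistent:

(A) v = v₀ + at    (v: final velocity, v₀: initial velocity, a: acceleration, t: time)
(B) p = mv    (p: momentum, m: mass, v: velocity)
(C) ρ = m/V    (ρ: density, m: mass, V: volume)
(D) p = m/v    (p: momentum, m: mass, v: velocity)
(D) p = m/v

The equation (D) p = m/v is dimensionally incorrect.

LHS (p): [L M T^-1]
RHS (m/v): [L^-1 M T] ✗

The dimensions do not match. The other three equations balance.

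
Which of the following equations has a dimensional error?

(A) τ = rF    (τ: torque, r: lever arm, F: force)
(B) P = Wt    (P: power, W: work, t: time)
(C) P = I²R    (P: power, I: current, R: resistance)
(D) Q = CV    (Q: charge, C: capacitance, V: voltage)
(B) P = Wt

The equation (B) P = Wt is dimensionally incorrect.

LHS (P): [L^2 M T^-3]
RHS (Wt): [L^2 M T^-1] ✗

The dimensions do not match. The other three equations balance.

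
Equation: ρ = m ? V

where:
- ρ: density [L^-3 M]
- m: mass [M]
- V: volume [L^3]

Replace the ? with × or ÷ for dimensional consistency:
division (÷): ρ = m ÷ V

ρ [L^-3 M]; m [M]; V [L^3].
m × V → [L^3 M] ✗
m ÷ V → [L^-3 M] ✓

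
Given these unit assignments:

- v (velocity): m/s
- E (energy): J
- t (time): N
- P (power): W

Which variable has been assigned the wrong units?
t

The variable t (time) should have units s, not N.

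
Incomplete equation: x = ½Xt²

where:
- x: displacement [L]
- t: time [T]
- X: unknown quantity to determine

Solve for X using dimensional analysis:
X = a (acceleration), dimensions [L T^-2]

x has dimensions [L]; the rest of the RHS (½ t²) has dimensions [T^2].
So X must have dimensions [L T^-2] — X = a (acceleration).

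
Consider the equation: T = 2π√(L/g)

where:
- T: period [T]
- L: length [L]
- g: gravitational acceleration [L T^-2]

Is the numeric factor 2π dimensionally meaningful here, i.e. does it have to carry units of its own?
No

T has dimensions [T] and √(L/g) already has dimensions [T], so the equation balances without 2π contributing any dimensions. 2π is a pure (dimensionless) number; changing or removing it would not affect dimensional consistency.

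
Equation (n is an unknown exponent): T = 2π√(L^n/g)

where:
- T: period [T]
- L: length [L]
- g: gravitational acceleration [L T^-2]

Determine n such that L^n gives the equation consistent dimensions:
n = 1

T has dimensions [T]; L has dimensions [L].
With n = 1: 2π√(L^1/g) has dimensions [T], matching the LHS ✓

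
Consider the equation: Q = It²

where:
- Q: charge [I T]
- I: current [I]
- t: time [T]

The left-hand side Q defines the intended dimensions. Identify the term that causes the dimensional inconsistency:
The right-hand side term It²

Q has dimensions [I T], but It² has dimensions [I T^2], so the term It² is dimensionally wrong for Q.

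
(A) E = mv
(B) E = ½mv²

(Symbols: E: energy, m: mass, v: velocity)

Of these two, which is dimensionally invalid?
(A)

(A) E = mv: LHS [L^2 M T^-2], RHS [L M T^-1] ✗
(B) E = ½mv²: LHS [L^2 M T^-2], RHS [L^2 M T^-2] ✓

Expression (A) E = mv is dimensionally incorrect.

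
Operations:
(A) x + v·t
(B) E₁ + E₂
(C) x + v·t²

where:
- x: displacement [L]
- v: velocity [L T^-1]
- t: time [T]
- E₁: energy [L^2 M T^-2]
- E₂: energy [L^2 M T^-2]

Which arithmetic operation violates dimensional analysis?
(C) x + v·t²

(A) x + v·t: x [L] and v·t [L] — same dimensions ✓
(B) E₁ + E₂: E₁ [L^2 M T^-2] and E₂ [L^2 M T^-2] — same dimensions ✓
(C) x + v·t²: x [L] and v·t² [L T] — different dimensions cannot be added/subtracted ✗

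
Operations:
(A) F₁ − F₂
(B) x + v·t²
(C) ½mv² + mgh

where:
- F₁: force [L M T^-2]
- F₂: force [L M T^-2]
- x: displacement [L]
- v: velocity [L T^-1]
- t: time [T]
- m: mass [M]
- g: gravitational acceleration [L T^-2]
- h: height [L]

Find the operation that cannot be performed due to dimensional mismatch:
(B) x + v·t²

(A) F₁ − F₂: F₁ [L M T^-2] and F₂ [L M T^-2] — same dimensions ✓
(B) x + v·t²: x [L] and v·t² [L T] — different dimensions cannot be added/subtracted ✗
(C) ½mv² + mgh: ½mv² [L^2 M T^-2] and mgh [L^2 M T^-2] — same dimensions ✓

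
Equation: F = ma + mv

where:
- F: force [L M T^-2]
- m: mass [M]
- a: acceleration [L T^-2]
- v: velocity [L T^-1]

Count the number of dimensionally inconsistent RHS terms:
1

LHS F: [L M T^-2]
- ma: [L M T^-2] ✓
- mv: [L M T^-1] ✗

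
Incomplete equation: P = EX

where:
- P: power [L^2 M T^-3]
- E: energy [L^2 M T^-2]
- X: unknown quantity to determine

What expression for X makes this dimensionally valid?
X = f (inverse time / frequency (1/t)), dimensions [T^-1]

P has dimensions [L^2 M T^-3]; the rest of the RHS (E) has dimensions [L^2 M T^-2].
So X must have dimensions [T^-1] — X = f (inverse time / frequency (1/t)).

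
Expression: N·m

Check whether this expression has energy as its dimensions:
Yes

The expression N·m has dimensions [L^2 M T^-2], which is exactly energy [L^2 M T^-2].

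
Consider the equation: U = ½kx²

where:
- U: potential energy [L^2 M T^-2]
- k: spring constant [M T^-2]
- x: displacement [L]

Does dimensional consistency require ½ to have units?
No

U has dimensions [L^2 M T^-2] and kx² already has dimensions [L^2 M T^-2], so the equation balances without ½ contributing any dimensions. ½ is a pure (dimensionless) number; changing or removing it would not affect dimensional consistency.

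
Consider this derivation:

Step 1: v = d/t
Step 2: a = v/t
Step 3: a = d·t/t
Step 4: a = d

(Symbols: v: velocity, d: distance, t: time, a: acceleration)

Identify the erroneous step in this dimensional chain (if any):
Step 3

Step 1: v = d/t → LHS [L T^-1], RHS [L T^-1] ✓
Step 2: a = v/t → LHS [L T^-2], RHS [L T^-2] ✓
Step 3: a = d·t/t → LHS [L T^-2], RHS [L] ✗

The first dimensional inconsistency appears in step 3: a = d·t/t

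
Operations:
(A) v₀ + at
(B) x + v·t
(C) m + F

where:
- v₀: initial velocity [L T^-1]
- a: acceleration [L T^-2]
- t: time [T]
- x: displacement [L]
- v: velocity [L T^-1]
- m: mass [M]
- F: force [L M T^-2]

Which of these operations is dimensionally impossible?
(C) m + F

(A) v₀ + at: v₀ [L T^-1] and at [L T^-1] — same dimensions ✓
(B) x + v·t: x [L] and v·t [L] — same dimensions ✓
(C) m + F: m [M] and F [L M T^-2] — different dimensions cannot be added/subtracted ✗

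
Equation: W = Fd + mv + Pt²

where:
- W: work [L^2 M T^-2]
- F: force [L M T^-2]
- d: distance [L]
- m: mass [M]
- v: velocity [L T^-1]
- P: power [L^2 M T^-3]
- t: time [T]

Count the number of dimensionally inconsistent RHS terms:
2

LHS W: [L^2 M T^-2]
- Fd: [L^2 M T^-2] ✓
- mv: [L M T^-1] ✗
- Pt²: [L^2 M T^-1] ✗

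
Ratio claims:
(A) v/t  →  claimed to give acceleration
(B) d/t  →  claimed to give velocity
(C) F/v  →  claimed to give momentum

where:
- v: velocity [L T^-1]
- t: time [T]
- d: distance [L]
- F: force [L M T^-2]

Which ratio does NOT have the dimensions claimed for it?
(C) F/v does not give momentum

(A) v/t: [L T^-2] = acceleration [L T^-2] ✓
(B) d/t: [L T^-1] = velocity [L T^-1] ✓
(C) F/v: [M T^-1] ≠ momentum [L M T^-1] ✗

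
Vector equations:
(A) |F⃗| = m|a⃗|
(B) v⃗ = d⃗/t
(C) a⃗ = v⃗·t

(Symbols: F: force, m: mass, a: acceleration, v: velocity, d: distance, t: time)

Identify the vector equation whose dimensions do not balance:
(C) a⃗ = v⃗·t

(A) |F⃗| = m|a⃗|: LHS [L M T^-2], RHS [L M T^-2] ✓ — magnitudes of vectors are scalars
(B) v⃗ = d⃗/t: LHS [L T^-1], RHS [L T^-1] ✓ — displacement (vector) divided by time (scalar)
(C) a⃗ = v⃗·t: LHS [L T^-2], RHS [L] ✗ — acceleration is velocity per time; should be v⃗/t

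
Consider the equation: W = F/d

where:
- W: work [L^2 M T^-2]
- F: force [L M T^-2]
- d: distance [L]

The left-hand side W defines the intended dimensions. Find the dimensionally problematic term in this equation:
The right-hand side term F/d

W has dimensions [L^2 M T^-2], but F/d has dimensions [M T^-2], so the term F/d is dimensionally wrong for W.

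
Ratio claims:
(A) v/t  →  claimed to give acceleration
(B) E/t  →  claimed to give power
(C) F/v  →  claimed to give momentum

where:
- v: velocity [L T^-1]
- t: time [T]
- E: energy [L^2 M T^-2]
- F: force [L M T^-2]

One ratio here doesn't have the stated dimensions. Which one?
(C) F/v does not give momentum

(A) v/t: [L T^-2] = acceleration [L T^-2] ✓
(B) E/t: [L^2 M T^-3] = power [L^2 M T^-3] ✓
(C) F/v: [M T^-1] ≠ momentum [L M T^-1] ✗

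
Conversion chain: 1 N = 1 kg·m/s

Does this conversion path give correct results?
The chain is incorrect (it contains an error).

Incorrect: Newton is kg·m/s², not kg·m/s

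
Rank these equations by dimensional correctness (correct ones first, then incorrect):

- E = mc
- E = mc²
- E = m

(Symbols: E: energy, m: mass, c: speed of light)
Dimensionally correct: E = mc²
Dimensionally incorrect: E = mc, E = m
Ordered (correct first, then incorrect): E = mc², E = mc, E = m

- E = mc: LHS [L^2 M T^-2], RHS [L M T^-1] → incorrect ✗
- E = mc²: LHS [L^2 M T^-2], RHS [L^2 M T^-2] → correct ✓
- E = m: LHS [L^2 M T^-2], RHS [M] → incorrect ✗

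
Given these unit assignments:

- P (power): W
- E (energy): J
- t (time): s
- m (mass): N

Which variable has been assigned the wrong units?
m

The variable m (mass) should have units kg, not N.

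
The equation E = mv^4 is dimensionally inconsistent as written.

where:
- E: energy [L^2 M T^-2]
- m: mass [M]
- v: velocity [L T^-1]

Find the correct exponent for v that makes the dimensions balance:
The exponent of v should be 2: E = mv^2

The LHS E has dimensions [L^2 M T^-2]; v has dimensions [L T^-1].
As written, the RHS mv^4 (exponent 4 on v) has dimensions [L^4 M T^-4], which does not match.
With exponent 2, the RHS mv^2 has dimensions [L^2 M T^-2], matching the LHS.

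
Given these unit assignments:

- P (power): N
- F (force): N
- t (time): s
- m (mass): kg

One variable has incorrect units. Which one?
P

The variable P (power) should have units W, not N.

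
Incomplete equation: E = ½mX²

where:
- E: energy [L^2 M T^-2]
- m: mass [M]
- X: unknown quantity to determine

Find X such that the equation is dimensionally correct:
X = v (velocity), dimensions [L T^-1]

E has dimensions [L^2 M T^-2]; the rest of the RHS (½m) has dimensions [M].
So X² must have dimensions [L^2 T^-2], i.e. X has dimensions [L T^-1] — X = v (velocity).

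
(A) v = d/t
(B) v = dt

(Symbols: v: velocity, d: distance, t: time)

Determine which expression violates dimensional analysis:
(B)

(A) v = d/t: LHS [L T^-1], RHS [L T^-1] ✓
(B) v = dt: LHS [L T^-1], RHS [L T] ✗

Expression (B) v = dt is dimensionally incorrect.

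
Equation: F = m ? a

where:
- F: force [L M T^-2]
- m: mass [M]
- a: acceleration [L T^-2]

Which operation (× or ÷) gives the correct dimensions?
multiplication (×): F = m × a

F [L M T^-2]; m [M]; a [L T^-2].
m × a → [L M T^-2] ✓
m ÷ a → [L^-1 M T^2] ✗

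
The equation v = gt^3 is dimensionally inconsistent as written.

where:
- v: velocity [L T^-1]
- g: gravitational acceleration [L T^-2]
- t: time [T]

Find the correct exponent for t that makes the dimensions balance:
The exponent of t should be 1: v = gt

The LHS v has dimensions [L T^-1]; t has dimensions [T].
As written, the RHS gt^3 (exponent 3 on t) has dimensions [L T], which does not match.
With exponent 1, the RHS gt has dimensions [L T^-1], matching the LHS.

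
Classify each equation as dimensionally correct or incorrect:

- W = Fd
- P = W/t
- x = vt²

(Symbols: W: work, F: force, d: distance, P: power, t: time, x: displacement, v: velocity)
Dimensionally correct: W = Fd, P = W/t
Dimensionally incorrect: x = vt²
Ordered (correct first, then incorrect): W = Fd, P = W/t, x = vt²

- W = Fd: LHS [L^2 M T^-2], RHS [L^2 M T^-2] → correct ✓
- P = W/t: LHS [L^2 M T^-3], RHS [L^2 M T^-3] → correct ✓
- x = vt²: LHS [L], RHS [L T] → incorrect ✗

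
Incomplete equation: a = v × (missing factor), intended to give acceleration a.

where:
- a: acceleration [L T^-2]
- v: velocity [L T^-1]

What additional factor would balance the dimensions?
1/t (inverse time), dimensions [T^-1]

a has dimensions [L T^-2] and v has dimensions [L T^-1].
The missing factor must have dimensions [L T^-2] / [L T^-1] = [T^-1], i.e. inverse time (1/t).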